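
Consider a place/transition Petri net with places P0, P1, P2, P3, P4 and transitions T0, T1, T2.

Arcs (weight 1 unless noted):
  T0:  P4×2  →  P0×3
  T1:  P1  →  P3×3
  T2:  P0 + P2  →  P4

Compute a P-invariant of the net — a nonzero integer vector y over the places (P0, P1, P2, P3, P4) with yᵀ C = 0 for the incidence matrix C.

Incidence matrix C (rows=places, cols=transitions):
       T0   T1   T2
   P0   3    0   -1
   P1   0   -1    0
   P2   0    0   -1
   P3   0    3    0
   P4  -2    0    1

Candidate y = [0, 3, 0, 1, 0]; check y·C column-wise:
  col T0: 0·3 + 3·0 + 1·0 + 0·-2 = 0
  col T1: 3·-1 + 1·3 = 0
  col T2: 0·-1 + 3·0 + 0·-1 + 1·0 + 0·1 = 0

y = (P0:0, P1:3, P2:0, P3:1, P4:0)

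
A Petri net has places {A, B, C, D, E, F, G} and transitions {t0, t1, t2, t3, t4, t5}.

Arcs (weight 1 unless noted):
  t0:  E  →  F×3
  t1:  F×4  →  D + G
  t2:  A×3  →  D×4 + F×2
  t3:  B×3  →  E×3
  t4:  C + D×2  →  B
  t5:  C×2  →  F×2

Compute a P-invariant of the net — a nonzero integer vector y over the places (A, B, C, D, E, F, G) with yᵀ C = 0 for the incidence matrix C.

y = (A:2, B:3, C:1, D:1, E:3, F:1, G:3)

Incidence matrix C (rows=places, cols=transitions):
       t0   t1   t2   t3   t4   t5
    A   0    0   -3    0    0    0
    B   0    0    0   -3    1    0
    C   0    0    0    0   -1   -2
    D   0    1    4    0   -2    0
    E  -1    0    0    3    0    0
    F   3   -4    2    0    0    2
    G   0    1    0    0    0    0

Candidate y = [2, 3, 1, 1, 3, 1, 3]; check y·C column-wise:
  col t0: 2·0 + 3·0 + 1·0 + 1·0 + 3·-1 + 1·3 + 3·0 = 0
  col t1: 2·0 + 3·0 + 1·0 + 1·1 + 3·0 + 1·-4 + 3·1 = 0
  col t2: 2·-3 + 3·0 + 1·0 + 1·4 + 3·0 + 1·2 + 3·0 = 0
  col t3: 2·0 + 3·-3 + 1·0 + 1·0 + 3·3 + 1·0 + 3·0 = 0
  col t4: 2·0 + 3·1 + 1·-1 + 1·-2 + 3·0 + 1·0 + 3·0 = 0
  col t5: 2·0 + 3·0 + 1·-2 + 1·0 + 3·0 + 1·2 + 3·0 = 0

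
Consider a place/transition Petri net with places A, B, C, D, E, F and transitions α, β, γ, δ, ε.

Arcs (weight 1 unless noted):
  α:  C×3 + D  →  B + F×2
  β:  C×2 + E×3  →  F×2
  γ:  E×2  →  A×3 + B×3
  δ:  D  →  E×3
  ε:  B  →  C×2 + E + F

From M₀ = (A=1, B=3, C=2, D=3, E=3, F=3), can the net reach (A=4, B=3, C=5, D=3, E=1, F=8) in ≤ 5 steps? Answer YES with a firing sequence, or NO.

depth 0: 1 marking
depth 1: 5 markings reached so far
depth 2: 13 markings reached so far
depth 3: 29 markings reached so far
depth 4: 56 markings reached so far
depth 5: 94 markings reached so far
target is not among the 94 markings reachable within 5 steps

NO — not reachable within 5 firings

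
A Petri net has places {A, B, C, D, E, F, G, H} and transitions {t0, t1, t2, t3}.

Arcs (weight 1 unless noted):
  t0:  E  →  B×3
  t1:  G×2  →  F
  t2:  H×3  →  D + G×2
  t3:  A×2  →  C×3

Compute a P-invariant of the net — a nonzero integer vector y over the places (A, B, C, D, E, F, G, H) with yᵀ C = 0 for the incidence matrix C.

y = (A:3, B:0, C:2, D:0, E:0, F:0, G:0, H:0)

Incidence matrix C (rows=places, cols=transitions):
       t0   t1   t2   t3
    A   0    0    0   -2
    B   3    0    0    0
    C   0    0    0    3
    D   0    0    1    0
    E  -1    0    0    0
    F   0    1    0    0
    G   0   -2    2    0
    H   0    0   -3    0

Candidate y = [3, 0, 2, 0, 0, 0, 0, 0]; check y·C column-wise:
  col t0: 3·0 + 0·3 + 2·0 + 0·-1 = 0
  col t1: 3·0 + 2·0 + 0·1 + 0·-2 = 0
  col t2: 3·0 + 2·0 + 0·1 + 0·2 + 0·-3 = 0
  col t3: 3·-2 + 2·3 = 0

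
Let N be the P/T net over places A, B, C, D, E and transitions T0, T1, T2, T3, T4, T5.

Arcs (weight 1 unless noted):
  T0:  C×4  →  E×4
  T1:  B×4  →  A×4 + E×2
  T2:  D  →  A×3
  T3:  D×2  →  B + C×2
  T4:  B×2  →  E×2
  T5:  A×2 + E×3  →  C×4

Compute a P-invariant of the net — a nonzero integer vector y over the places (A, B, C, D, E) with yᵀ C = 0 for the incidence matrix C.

Incidence matrix C (rows=places, cols=transitions):
       T0   T1   T2   T3   T4   T5
    A   0    4    3    0    0   -2
    B   0   -4    0    1   -2    0
    C  -4    0    0    2    0    4
    D   0    0   -1   -2    0    0
    E   4    2    0    0    2   -3

Candidate y = [1, 2, 2, 3, 2]; check y·C column-wise:
  col T0: 1·0 + 2·0 + 2·-4 + 3·0 + 2·4 = 0
  col T1: 1·4 + 2·-4 + 2·0 + 3·0 + 2·2 = 0
  col T2: 1·3 + 2·0 + 2·0 + 3·-1 + 2·0 = 0
  col T3: 1·0 + 2·1 + 2·2 + 3·-2 + 2·0 = 0
  col T4: 1·0 + 2·-2 + 2·0 + 3·0 + 2·2 = 0
  col T5: 1·-2 + 2·0 + 2·4 + 3·0 + 2·-3 = 0

y = (A:1, B:2, C:2, D:3, E:2)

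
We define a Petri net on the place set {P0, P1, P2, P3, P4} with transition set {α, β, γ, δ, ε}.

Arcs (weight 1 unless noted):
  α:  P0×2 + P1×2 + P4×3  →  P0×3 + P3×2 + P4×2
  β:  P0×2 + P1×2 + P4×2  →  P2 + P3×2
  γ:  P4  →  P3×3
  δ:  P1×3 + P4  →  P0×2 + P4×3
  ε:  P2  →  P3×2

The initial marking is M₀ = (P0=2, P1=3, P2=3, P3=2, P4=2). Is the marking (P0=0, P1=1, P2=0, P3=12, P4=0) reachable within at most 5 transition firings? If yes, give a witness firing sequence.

step 1: fire β:  (P0=2, P1=3, P2=3, P3=2, P4=2) → (P0=0, P1=1, P2=4, P3=4, P4=0)
step 2: fire ε:  (P0=0, P1=1, P2=4, P3=4, P4=0) → (P0=0, P1=1, P2=3, P3=6, P4=0)
step 3: fire ε:  (P0=0, P1=1, P2=3, P3=6, P4=0) → (P0=0, P1=1, P2=2, P3=8, P4=0)
step 4: fire ε:  (P0=0, P1=1, P2=2, P3=8, P4=0) → (P0=0, P1=1, P2=1, P3=10, P4=0)
step 5: fire ε:  (P0=0, P1=1, P2=1, P3=10, P4=0) → (P0=0, P1=1, P2=0, P3=12, P4=0)

YES — reachable via ⟨β, ε, ε, ε, ε⟩ (5 firings)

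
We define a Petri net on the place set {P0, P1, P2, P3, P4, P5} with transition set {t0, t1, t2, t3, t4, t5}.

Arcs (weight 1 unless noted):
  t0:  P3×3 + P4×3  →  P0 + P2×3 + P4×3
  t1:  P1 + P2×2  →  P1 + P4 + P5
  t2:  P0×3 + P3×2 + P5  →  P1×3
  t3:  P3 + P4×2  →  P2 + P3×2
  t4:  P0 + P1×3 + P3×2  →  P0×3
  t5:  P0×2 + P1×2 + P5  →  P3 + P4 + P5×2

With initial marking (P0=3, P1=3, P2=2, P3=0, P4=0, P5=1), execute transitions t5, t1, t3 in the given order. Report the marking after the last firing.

(P0=1, P1=1, P2=1, P3=2, P4=0, P5=3)

step 1: fire t5:  (P0=3, P1=3, P2=2, P3=0, P4=0, P5=1) → (P0=1, P1=1, P2=2, P3=1, P4=1, P5=2)
step 2: fire t1:  (P0=1, P1=1, P2=2, P3=1, P4=1, P5=2) → (P0=1, P1=1, P2=0, P3=1, P4=2, P5=3)
step 3: fire t3:  (P0=1, P1=1, P2=0, P3=1, P4=2, P5=3) → (P0=1, P1=1, P2=1, P3=2, P4=0, P5=3)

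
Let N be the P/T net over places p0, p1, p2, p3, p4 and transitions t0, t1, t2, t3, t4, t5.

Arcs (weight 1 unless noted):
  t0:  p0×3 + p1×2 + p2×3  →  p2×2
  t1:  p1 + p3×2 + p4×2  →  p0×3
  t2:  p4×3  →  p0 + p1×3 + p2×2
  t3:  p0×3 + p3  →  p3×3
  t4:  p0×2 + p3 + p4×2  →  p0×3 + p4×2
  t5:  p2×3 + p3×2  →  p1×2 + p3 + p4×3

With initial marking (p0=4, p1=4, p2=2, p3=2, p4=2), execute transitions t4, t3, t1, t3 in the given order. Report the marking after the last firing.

step 1: fire t4:  (p0=4, p1=4, p2=2, p3=2, p4=2) → (p0=5, p1=4, p2=2, p3=1, p4=2)
step 2: fire t3:  (p0=5, p1=4, p2=2, p3=1, p4=2) → (p0=2, p1=4, p2=2, p3=3, p4=2)
step 3: fire t1:  (p0=2, p1=4, p2=2, p3=3, p4=2) → (p0=5, p1=3, p2=2, p3=1, p4=0)
step 4: fire t3:  (p0=5, p1=3, p2=2, p3=1, p4=0) → (p0=2, p1=3, p2=2, p3=3, p4=0)

(p0=2, p1=3, p2=2, p3=3, p4=0)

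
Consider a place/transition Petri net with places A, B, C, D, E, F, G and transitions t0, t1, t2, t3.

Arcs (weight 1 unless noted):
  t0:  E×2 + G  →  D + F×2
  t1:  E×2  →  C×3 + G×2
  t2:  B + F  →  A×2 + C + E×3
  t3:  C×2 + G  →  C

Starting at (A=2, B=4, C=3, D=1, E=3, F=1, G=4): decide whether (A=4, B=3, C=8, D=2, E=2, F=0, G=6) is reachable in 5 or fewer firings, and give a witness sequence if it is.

depth 0: 1 marking
depth 1: 5 markings reached so far
depth 2: 11 markings reached so far
depth 3: 20 markings reached so far
depth 4: 35 markings reached so far
depth 5: 54 markings reached so far
target is not among the 54 markings reachable within 5 steps

NO — not reachable within 5 firings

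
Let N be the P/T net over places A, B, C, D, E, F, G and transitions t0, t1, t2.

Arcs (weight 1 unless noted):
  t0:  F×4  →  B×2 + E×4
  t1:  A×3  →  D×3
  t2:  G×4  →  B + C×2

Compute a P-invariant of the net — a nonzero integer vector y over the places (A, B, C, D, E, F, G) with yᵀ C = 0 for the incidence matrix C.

y = (A:1, B:0, C:0, D:1, E:0, F:0, G:0)

Incidence matrix C (rows=places, cols=transitions):
       t0   t1   t2
    A   0   -3    0
    B   2    0    1
    C   0    0    2
    D   0    3    0
    E   4    0    0
    F  -4    0    0
    G   0    0   -4

Candidate y = [1, 0, 0, 1, 0, 0, 0]; check y·C column-wise:
  col t0: 1·0 + 0·2 + 1·0 + 0·4 + 0·-4 = 0
  col t1: 1·-3 + 1·3 = 0
  col t2: 1·0 + 0·1 + 0·2 + 1·0 + 0·-4 = 0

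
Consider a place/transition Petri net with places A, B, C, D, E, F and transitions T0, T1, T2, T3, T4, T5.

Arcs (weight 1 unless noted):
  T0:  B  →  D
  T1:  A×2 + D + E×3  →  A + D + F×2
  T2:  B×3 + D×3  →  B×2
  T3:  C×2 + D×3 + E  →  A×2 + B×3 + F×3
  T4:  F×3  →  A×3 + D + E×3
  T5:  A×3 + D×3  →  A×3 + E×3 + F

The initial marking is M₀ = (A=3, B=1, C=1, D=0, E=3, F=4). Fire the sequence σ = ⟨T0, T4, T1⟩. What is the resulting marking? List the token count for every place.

step 1: fire T0:  (A=3, B=1, C=1, D=0, E=3, F=4) → (A=3, B=0, C=1, D=1, E=3, F=4)
step 2: fire T4:  (A=3, B=0, C=1, D=1, E=3, F=4) → (A=6, B=0, C=1, D=2, E=6, F=1)
step 3: fire T1:  (A=6, B=0, C=1, D=2, E=6, F=1) → (A=5, B=0, C=1, D=2, E=3, F=3)

(A=5, B=0, C=1, D=2, E=3, F=3)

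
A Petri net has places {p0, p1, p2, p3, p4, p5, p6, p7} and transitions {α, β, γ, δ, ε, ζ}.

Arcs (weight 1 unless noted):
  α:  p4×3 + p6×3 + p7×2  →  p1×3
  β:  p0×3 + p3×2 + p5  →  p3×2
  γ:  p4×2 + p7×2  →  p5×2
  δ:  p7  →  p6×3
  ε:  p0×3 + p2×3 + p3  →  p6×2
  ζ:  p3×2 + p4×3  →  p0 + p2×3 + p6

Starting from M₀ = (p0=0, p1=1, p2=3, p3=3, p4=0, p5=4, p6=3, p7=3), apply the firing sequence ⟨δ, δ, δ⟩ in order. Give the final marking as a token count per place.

step 1: fire δ:  (p0=0, p1=1, p2=3, p3=3, p4=0, p5=4, p6=3, p7=3) → (p0=0, p1=1, p2=3, p3=3, p4=0, p5=4, p6=6, p7=2)
step 2: fire δ:  (p0=0, p1=1, p2=3, p3=3, p4=0, p5=4, p6=6, p7=2) → (p0=0, p1=1, p2=3, p3=3, p4=0, p5=4, p6=9, p7=1)
step 3: fire δ:  (p0=0, p1=1, p2=3, p3=3, p4=0, p5=4, p6=9, p7=1) → (p0=0, p1=1, p2=3, p3=3, p4=0, p5=4, p6=12, p7=0)

(p0=0, p1=1, p2=3, p3=3, p4=0, p5=4, p6=12, p7=0)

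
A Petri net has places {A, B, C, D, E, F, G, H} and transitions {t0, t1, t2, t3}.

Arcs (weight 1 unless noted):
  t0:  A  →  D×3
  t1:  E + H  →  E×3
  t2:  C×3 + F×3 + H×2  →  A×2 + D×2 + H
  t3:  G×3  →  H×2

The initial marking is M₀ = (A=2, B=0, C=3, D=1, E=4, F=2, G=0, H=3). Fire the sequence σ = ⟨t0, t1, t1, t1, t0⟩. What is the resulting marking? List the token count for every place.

(A=0, B=0, C=3, D=7, E=10, F=2, G=0, H=0)

step 1: fire t0:  (A=2, B=0, C=3, D=1, E=4, F=2, G=0, H=3) → (A=1, B=0, C=3, D=4, E=4, F=2, G=0, H=3)
step 2: fire t1:  (A=1, B=0, C=3, D=4, E=4, F=2, G=0, H=3) → (A=1, B=0, C=3, D=4, E=6, F=2, G=0, H=2)
step 3: fire t1:  (A=1, B=0, C=3, D=4, E=6, F=2, G=0, H=2) → (A=1, B=0, C=3, D=4, E=8, F=2, G=0, H=1)
step 4: fire t1:  (A=1, B=0, C=3, D=4, E=8, F=2, G=0, H=1) → (A=1, B=0, C=3, D=4, E=10, F=2, G=0, H=0)
step 5: fire t0:  (A=1, B=0, C=3, D=4, E=10, F=2, G=0, H=0) → (A=0, B=0, C=3, D=7, E=10, F=2, G=0, H=0)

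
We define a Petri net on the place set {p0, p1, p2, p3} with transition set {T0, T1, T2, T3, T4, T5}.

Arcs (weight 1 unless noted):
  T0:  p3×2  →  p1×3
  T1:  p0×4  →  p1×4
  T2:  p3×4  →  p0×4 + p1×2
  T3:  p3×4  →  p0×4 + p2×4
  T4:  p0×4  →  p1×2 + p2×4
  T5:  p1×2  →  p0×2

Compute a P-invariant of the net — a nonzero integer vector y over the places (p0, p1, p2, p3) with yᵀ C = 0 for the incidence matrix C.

Incidence matrix C (rows=places, cols=transitions):
       T0   T1   T2   T3   T4   T5
   p0   0   -4    4    4   -4    2
   p1   3    4    2    0    2   -2
   p2   0    0    0    4    4    0
   p3  -2    0   -4   -4    0    0

Candidate y = [2, 2, 1, 3]; check y·C column-wise:
  col T0: 2·0 + 2·3 + 1·0 + 3·-2 = 0
  col T1: 2·-4 + 2·4 + 1·0 + 3·0 = 0
  col T2: 2·4 + 2·2 + 1·0 + 3·-4 = 0
  col T3: 2·4 + 2·0 + 1·4 + 3·-4 = 0
  col T4: 2·-4 + 2·2 + 1·4 + 3·0 = 0
  col T5: 2·2 + 2·-2 + 1·0 + 3·0 = 0

y = (p0:2, p1:2, p2:1, p3:3)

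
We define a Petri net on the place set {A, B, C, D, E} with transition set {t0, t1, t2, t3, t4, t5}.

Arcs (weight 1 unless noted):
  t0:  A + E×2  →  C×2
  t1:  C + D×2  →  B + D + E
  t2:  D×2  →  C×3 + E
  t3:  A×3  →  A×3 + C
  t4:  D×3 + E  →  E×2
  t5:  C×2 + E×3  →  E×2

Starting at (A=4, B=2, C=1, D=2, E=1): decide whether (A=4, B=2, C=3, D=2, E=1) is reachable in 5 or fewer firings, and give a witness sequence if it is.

step 1: fire t3:  (A=4, B=2, C=1, D=2, E=1) → (A=4, B=2, C=2, D=2, E=1)
step 2: fire t3:  (A=4, B=2, C=2, D=2, E=1) → (A=4, B=2, C=3, D=2, E=1)

YES — reachable via ⟨t3, t3⟩ (2 firings)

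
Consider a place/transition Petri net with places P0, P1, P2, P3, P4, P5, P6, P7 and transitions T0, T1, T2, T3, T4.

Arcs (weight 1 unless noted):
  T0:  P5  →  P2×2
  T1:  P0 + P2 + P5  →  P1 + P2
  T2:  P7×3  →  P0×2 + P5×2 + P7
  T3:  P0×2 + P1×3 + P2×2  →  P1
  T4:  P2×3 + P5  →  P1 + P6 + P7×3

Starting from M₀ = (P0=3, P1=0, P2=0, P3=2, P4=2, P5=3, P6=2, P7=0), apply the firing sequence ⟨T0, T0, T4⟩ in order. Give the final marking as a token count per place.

(P0=3, P1=1, P2=1, P3=2, P4=2, P5=0, P6=3, P7=3)

step 1: fire T0:  (P0=3, P1=0, P2=0, P3=2, P4=2, P5=3, P6=2, P7=0) → (P0=3, P1=0, P2=2, P3=2, P4=2, P5=2, P6=2, P7=0)
step 2: fire T0:  (P0=3, P1=0, P2=2, P3=2, P4=2, P5=2, P6=2, P7=0) → (P0=3, P1=0, P2=4, P3=2, P4=2, P5=1, P6=2, P7=0)
step 3: fire T4:  (P0=3, P1=0, P2=4, P3=2, P4=2, P5=1, P6=2, P7=0) → (P0=3, P1=1, P2=1, P3=2, P4=2, P5=0, P6=3, P7=3)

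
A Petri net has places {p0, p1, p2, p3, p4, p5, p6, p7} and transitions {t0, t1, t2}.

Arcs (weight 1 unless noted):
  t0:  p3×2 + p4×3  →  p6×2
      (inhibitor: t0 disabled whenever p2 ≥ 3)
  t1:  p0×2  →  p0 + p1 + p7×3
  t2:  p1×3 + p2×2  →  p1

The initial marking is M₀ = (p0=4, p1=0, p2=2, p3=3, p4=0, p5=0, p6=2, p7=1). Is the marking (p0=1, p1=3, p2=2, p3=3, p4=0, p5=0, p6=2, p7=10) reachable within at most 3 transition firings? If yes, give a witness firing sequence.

step 1: fire t1:  (p0=4, p1=0, p2=2, p3=3, p4=0, p5=0, p6=2, p7=1) → (p0=3, p1=1, p2=2, p3=3, p4=0, p5=0, p6=2, p7=4)
step 2: fire t1:  (p0=3, p1=1, p2=2, p3=3, p4=0, p5=0, p6=2, p7=4) → (p0=2, p1=2, p2=2, p3=3, p4=0, p5=0, p6=2, p7=7)
step 3: fire t1:  (p0=2, p1=2, p2=2, p3=3, p4=0, p5=0, p6=2, p7=7) → (p0=1, p1=3, p2=2, p3=3, p4=0, p5=0, p6=2, p7=10)

YES — reachable via ⟨t1, t1, t1⟩ (3 firings)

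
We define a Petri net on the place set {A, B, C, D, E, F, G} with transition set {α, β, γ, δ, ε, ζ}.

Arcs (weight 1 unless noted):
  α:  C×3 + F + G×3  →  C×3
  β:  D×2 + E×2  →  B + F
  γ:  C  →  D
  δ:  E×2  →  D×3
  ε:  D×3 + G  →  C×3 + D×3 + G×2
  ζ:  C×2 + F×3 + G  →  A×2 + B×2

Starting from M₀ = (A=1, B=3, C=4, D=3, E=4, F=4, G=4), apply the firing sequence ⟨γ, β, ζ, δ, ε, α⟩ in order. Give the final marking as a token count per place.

step 1: fire γ:  (A=1, B=3, C=4, D=3, E=4, F=4, G=4) → (A=1, B=3, C=3, D=4, E=4, F=4, G=4)
step 2: fire β:  (A=1, B=3, C=3, D=4, E=4, F=4, G=4) → (A=1, B=4, C=3, D=2, E=2, F=5, G=4)
step 3: fire ζ:  (A=1, B=4, C=3, D=2, E=2, F=5, G=4) → (A=3, B=6, C=1, D=2, E=2, F=2, G=3)
step 4: fire δ:  (A=3, B=6, C=1, D=2, E=2, F=2, G=3) → (A=3, B=6, C=1, D=5, E=0, F=2, G=3)
step 5: fire ε:  (A=3, B=6, C=1, D=5, E=0, F=2, G=3) → (A=3, B=6, C=4, D=5, E=0, F=2, G=4)
step 6: fire α:  (A=3, B=6, C=4, D=5, E=0, F=2, G=4) → (A=3, B=6, C=4, D=5, E=0, F=1, G=1)

(A=3, B=6, C=4, D=5, E=0, F=1, G=1)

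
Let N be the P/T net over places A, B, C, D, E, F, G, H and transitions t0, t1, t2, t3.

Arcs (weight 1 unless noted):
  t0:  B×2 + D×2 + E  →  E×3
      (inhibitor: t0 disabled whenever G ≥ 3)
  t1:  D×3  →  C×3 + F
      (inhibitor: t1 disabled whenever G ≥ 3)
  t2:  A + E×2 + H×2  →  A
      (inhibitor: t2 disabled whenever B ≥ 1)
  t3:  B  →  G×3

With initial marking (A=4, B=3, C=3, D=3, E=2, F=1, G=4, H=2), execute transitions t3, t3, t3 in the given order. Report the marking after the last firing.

step 1: fire t3:  (A=4, B=3, C=3, D=3, E=2, F=1, G=4, H=2) → (A=4, B=2, C=3, D=3, E=2, F=1, G=7, H=2)
step 2: fire t3:  (A=4, B=2, C=3, D=3, E=2, F=1, G=7, H=2) → (A=4, B=1, C=3, D=3, E=2, F=1, G=10, H=2)
step 3: fire t3:  (A=4, B=1, C=3, D=3, E=2, F=1, G=10, H=2) → (A=4, B=0, C=3, D=3, E=2, F=1, G=13, H=2)

(A=4, B=0, C=3, D=3, E=2, F=1, G=13, H=2)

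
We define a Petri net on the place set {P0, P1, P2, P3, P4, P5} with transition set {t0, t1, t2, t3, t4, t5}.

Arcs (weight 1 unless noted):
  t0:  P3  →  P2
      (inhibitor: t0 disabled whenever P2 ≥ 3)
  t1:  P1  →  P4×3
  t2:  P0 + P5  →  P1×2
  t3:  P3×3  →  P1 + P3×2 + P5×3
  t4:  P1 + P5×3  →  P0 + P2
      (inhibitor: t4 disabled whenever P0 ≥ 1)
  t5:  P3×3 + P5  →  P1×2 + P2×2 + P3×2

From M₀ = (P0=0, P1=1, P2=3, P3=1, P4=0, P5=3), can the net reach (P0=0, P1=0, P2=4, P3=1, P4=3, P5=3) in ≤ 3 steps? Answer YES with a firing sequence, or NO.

depth 0: 1 marking
depth 1: 3 markings reached so far
depth 2: 3 markings reached so far
(frontier empty at depth 2; search complete)
target is not among the 3 markings reachable within 3 steps

NO — not reachable within 3 firings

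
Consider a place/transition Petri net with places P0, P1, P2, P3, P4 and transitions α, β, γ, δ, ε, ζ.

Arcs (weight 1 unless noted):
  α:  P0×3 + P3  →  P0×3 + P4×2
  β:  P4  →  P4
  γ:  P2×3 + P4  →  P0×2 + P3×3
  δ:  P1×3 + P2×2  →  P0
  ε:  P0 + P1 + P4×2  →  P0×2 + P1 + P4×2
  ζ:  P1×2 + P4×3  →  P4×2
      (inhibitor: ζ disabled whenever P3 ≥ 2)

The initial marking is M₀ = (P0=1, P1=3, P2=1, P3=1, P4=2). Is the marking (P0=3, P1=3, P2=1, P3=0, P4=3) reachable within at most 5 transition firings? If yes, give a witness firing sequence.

NO — not reachable within 5 firings

depth 0: 1 marking
depth 1: 2 markings reached so far
depth 2: 3 markings reached so far
depth 3: 5 markings reached so far
depth 4: 8 markings reached so far
depth 5: 11 markings reached so far
target is not among the 11 markings reachable within 5 steps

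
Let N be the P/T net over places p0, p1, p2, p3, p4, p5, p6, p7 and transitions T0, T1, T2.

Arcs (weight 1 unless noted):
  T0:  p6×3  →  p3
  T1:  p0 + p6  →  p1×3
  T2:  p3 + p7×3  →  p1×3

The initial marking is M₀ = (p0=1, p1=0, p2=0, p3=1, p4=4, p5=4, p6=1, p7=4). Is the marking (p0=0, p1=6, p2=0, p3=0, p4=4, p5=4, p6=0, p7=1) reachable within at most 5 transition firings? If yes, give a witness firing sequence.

YES — reachable via ⟨T1, T2⟩ (2 firings)

step 1: fire T1:  (p0=1, p1=0, p2=0, p3=1, p4=4, p5=4, p6=1, p7=4) → (p0=0, p1=3, p2=0, p3=1, p4=4, p5=4, p6=0, p7=4)
step 2: fire T2:  (p0=0, p1=3, p2=0, p3=1, p4=4, p5=4, p6=0, p7=4) → (p0=0, p1=6, p2=0, p3=0, p4=4, p5=4, p6=0, p7=1)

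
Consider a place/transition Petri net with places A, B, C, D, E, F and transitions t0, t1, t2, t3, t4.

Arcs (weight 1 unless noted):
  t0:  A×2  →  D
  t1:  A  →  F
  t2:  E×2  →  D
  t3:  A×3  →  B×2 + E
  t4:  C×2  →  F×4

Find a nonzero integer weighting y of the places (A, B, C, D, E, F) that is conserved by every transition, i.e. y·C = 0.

y = (A:1, B:1, C:2, D:2, E:1, F:1)

Incidence matrix C (rows=places, cols=transitions):
       t0   t1   t2   t3   t4
    A  -2   -1    0   -3    0
    B   0    0    0    2    0
    C   0    0    0    0   -2
    D   1    0    1    0    0
    E   0    0   -2    1    0
    F   0    1    0    0    4

Candidate y = [1, 1, 2, 2, 1, 1]; check y·C column-wise:
  col t0: 1·-2 + 1·0 + 2·0 + 2·1 + 1·0 + 1·0 = 0
  col t1: 1·-1 + 1·0 + 2·0 + 2·0 + 1·0 + 1·1 = 0
  col t2: 1·0 + 1·0 + 2·0 + 2·1 + 1·-2 + 1·0 = 0
  col t3: 1·-3 + 1·2 + 2·0 + 2·0 + 1·1 + 1·0 = 0
  col t4: 1·0 + 1·0 + 2·-2 + 2·0 + 1·0 + 1·4 = 0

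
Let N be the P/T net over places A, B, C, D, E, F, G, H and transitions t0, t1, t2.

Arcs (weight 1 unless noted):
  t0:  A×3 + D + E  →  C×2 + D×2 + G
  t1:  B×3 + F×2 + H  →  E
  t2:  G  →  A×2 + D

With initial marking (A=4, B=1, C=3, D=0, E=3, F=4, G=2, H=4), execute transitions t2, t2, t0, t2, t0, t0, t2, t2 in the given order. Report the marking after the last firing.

(A=5, B=1, C=9, D=8, E=0, F=4, G=0, H=4)

step 1: fire t2:  (A=4, B=1, C=3, D=0, E=3, F=4, G=2, H=4) → (A=6, B=1, C=3, D=1, E=3, F=4, G=1, H=4)
step 2: fire t2:  (A=6, B=1, C=3, D=1, E=3, F=4, G=1, H=4) → (A=8, B=1, C=3, D=2, E=3, F=4, G=0, H=4)
step 3: fire t0:  (A=8, B=1, C=3, D=2, E=3, F=4, G=0, H=4) → (A=5, B=1, C=5, D=3, E=2, F=4, G=1, H=4)
step 4: fire t2:  (A=5, B=1, C=5, D=3, E=2, F=4, G=1, H=4) → (A=7, B=1, C=5, D=4, E=2, F=4, G=0, H=4)
step 5: fire t0:  (A=7, B=1, C=5, D=4, E=2, F=4, G=0, H=4) → (A=4, B=1, C=7, D=5, E=1, F=4, G=1, H=4)
step 6: fire t0:  (A=4, B=1, C=7, D=5, E=1, F=4, G=1, H=4) → (A=1, B=1, C=9, D=6, E=0, F=4, G=2, H=4)
step 7: fire t2:  (A=1, B=1, C=9, D=6, E=0, F=4, G=2, H=4) → (A=3, B=1, C=9, D=7, E=0, F=4, G=1, H=4)
step 8: fire t2:  (A=3, B=1, C=9, D=7, E=0, F=4, G=1, H=4) → (A=5, B=1, C=9, D=8, E=0, F=4, G=0, H=4)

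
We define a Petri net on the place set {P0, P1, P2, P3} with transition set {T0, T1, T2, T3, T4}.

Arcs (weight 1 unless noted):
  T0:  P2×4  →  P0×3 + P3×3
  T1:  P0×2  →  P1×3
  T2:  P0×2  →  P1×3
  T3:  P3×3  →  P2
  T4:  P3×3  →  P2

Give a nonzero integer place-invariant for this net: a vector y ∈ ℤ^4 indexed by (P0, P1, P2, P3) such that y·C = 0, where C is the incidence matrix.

Incidence matrix C (rows=places, cols=transitions):
       T0   T1   T2   T3   T4
   P0   3   -2   -2    0    0
   P1   0    3    3    0    0
   P2  -4    0    0    1    1
   P3   3    0    0   -3   -3

Candidate y = [3, 2, 3, 1]; check y·C column-wise:
  col T0: 3·3 + 2·0 + 3·-4 + 1·3 = 0
  col T1: 3·-2 + 2·3 + 3·0 + 1·0 = 0
  col T2: 3·-2 + 2·3 + 3·0 + 1·0 = 0
  col T3: 3·0 + 2·0 + 3·1 + 1·-3 = 0
  col T4: 3·0 + 2·0 + 3·1 + 1·-3 = 0

y = (P0:3, P1:2, P2:3, P3:1)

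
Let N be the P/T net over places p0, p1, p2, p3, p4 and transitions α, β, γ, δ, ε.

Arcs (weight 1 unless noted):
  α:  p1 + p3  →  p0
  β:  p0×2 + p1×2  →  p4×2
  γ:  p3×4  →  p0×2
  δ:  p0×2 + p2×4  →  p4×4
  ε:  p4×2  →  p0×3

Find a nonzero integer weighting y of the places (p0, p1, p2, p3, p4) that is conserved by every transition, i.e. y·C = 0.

Incidence matrix C (rows=places, cols=transitions):
        α    β    γ    δ    ε
   p0   1   -2    2   -2    3
   p1  -1   -2    0    0    0
   p2   0    0    0   -4    0
   p3  -1    0   -4    0    0
   p4   0    2    0    4   -2

Candidate y = [2, 1, 2, 1, 3]; check y·C column-wise:
  col α: 2·1 + 1·-1 + 2·0 + 1·-1 + 3·0 = 0
  col β: 2·-2 + 1·-2 + 2·0 + 1·0 + 3·2 = 0
  col γ: 2·2 + 1·0 + 2·0 + 1·-4 + 3·0 = 0
  col δ: 2·-2 + 1·0 + 2·-4 + 1·0 + 3·4 = 0
  col ε: 2·3 + 1·0 + 2·0 + 1·0 + 3·-2 = 0

y = (p0:2, p1:1, p2:2, p3:1, p4:3)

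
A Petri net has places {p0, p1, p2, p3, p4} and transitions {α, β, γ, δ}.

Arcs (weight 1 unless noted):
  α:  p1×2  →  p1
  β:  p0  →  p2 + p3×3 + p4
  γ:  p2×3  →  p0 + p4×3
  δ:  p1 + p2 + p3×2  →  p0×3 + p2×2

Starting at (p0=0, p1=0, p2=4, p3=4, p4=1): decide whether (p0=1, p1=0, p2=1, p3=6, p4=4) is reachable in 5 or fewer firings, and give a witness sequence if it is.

depth 0: 1 marking
depth 1: 2 markings reached so far
depth 2: 3 markings reached so far
depth 3: 3 markings reached so far
(frontier empty at depth 3; search complete)
target is not among the 3 markings reachable within 5 steps

NO — not reachable within 5 firings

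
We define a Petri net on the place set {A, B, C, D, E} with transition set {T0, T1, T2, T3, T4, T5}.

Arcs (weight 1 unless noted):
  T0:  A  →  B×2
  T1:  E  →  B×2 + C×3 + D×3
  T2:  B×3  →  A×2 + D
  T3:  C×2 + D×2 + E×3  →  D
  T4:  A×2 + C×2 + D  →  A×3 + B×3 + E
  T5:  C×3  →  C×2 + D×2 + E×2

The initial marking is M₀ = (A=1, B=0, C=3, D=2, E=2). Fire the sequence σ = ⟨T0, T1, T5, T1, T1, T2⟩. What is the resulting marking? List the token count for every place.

(A=2, B=5, C=11, D=14, E=1)

step 1: fire T0:  (A=1, B=0, C=3, D=2, E=2) → (A=0, B=2, C=3, D=2, E=2)
step 2: fire T1:  (A=0, B=2, C=3, D=2, E=2) → (A=0, B=4, C=6, D=5, E=1)
step 3: fire T5:  (A=0, B=4, C=6, D=5, E=1) → (A=0, B=4, C=5, D=7, E=3)
step 4: fire T1:  (A=0, B=4, C=5, D=7, E=3) → (A=0, B=6, C=8, D=10, E=2)
step 5: fire T1:  (A=0, B=6, C=8, D=10, E=2) → (A=0, B=8, C=11, D=13, E=1)
step 6: fire T2:  (A=0, B=8, C=11, D=13, E=1) → (A=2, B=5, C=11, D=14, E=1)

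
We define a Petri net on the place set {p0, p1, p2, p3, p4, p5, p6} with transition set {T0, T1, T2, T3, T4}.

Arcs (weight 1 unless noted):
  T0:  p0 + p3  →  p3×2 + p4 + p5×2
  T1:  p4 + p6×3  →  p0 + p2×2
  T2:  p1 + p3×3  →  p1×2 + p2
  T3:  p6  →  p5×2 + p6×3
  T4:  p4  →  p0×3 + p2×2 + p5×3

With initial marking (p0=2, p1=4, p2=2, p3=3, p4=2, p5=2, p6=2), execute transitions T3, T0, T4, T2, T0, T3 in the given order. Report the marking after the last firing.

(p0=3, p1=5, p2=5, p3=2, p4=3, p5=13, p6=6)

step 1: fire T3:  (p0=2, p1=4, p2=2, p3=3, p4=2, p5=2, p6=2) → (p0=2, p1=4, p2=2, p3=3, p4=2, p5=4, p6=4)
step 2: fire T0:  (p0=2, p1=4, p2=2, p3=3, p4=2, p5=4, p6=4) → (p0=1, p1=4, p2=2, p3=4, p4=3, p5=6, p6=4)
step 3: fire T4:  (p0=1, p1=4, p2=2, p3=4, p4=3, p5=6, p6=4) → (p0=4, p1=4, p2=4, p3=4, p4=2, p5=9, p6=4)
step 4: fire T2:  (p0=4, p1=4, p2=4, p3=4, p4=2, p5=9, p6=4) → (p0=4, p1=5, p2=5, p3=1, p4=2, p5=9, p6=4)
step 5: fire T0:  (p0=4, p1=5, p2=5, p3=1, p4=2, p5=9, p6=4) → (p0=3, p1=5, p2=5, p3=2, p4=3, p5=11, p6=4)
step 6: fire T3:  (p0=3, p1=5, p2=5, p3=2, p4=3, p5=11, p6=4) → (p0=3, p1=5, p2=5, p3=2, p4=3, p5=13, p6=6)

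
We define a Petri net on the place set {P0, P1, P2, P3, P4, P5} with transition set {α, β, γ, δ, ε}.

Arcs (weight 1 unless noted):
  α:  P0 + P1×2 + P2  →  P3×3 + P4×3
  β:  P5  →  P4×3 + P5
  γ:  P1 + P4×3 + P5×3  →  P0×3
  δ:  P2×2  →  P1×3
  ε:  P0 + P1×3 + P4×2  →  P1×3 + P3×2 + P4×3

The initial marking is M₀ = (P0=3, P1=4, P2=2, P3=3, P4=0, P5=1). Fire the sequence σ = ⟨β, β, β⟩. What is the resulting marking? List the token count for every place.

step 1: fire β:  (P0=3, P1=4, P2=2, P3=3, P4=0, P5=1) → (P0=3, P1=4, P2=2, P3=3, P4=3, P5=1)
step 2: fire β:  (P0=3, P1=4, P2=2, P3=3, P4=3, P5=1) → (P0=3, P1=4, P2=2, P3=3, P4=6, P5=1)
step 3: fire β:  (P0=3, P1=4, P2=2, P3=3, P4=6, P5=1) → (P0=3, P1=4, P2=2, P3=3, P4=9, P5=1)

(P0=3, P1=4, P2=2, P3=3, P4=9, P5=1)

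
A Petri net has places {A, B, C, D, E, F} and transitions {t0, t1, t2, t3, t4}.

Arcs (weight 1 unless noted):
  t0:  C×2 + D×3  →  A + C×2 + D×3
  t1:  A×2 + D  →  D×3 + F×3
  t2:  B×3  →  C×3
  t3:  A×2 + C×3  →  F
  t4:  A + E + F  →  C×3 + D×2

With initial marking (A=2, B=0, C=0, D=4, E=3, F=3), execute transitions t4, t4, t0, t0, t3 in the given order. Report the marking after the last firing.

(A=0, B=0, C=3, D=8, E=1, F=2)

step 1: fire t4:  (A=2, B=0, C=0, D=4, E=3, F=3) → (A=1, B=0, C=3, D=6, E=2, F=2)
step 2: fire t4:  (A=1, B=0, C=3, D=6, E=2, F=2) → (A=0, B=0, C=6, D=8, E=1, F=1)
step 3: fire t0:  (A=0, B=0, C=6, D=8, E=1, F=1) → (A=1, B=0, C=6, D=8, E=1, F=1)
step 4: fire t0:  (A=1, B=0, C=6, D=8, E=1, F=1) → (A=2, B=0, C=6, D=8, E=1, F=1)
step 5: fire t3:  (A=2, B=0, C=6, D=8, E=1, F=1) → (A=0, B=0, C=3, D=8, E=1, F=2)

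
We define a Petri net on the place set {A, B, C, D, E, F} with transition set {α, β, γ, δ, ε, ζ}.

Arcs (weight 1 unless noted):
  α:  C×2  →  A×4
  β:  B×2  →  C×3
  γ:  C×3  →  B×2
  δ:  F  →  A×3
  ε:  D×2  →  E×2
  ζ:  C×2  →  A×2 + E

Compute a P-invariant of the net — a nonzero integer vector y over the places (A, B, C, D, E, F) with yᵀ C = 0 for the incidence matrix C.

Incidence matrix C (rows=places, cols=transitions):
        α    β    γ    δ    ε    ζ
    A   4    0    0    3    0    2
    B   0   -2    2    0    0    0
    C  -2    3   -3    0    0   -2
    D   0    0    0    0   -2    0
    E   0    0    0    0    2    1
    F   0    0    0   -1    0    0

Candidate y = [1, 3, 2, 2, 2, 3]; check y·C column-wise:
  col α: 1·4 + 3·0 + 2·-2 + 2·0 + 2·0 + 3·0 = 0
  col β: 1·0 + 3·-2 + 2·3 + 2·0 + 2·0 + 3·0 = 0
  col γ: 1·0 + 3·2 + 2·-3 + 2·0 + 2·0 + 3·0 = 0
  col δ: 1·3 + 3·0 + 2·0 + 2·0 + 2·0 + 3·-1 = 0
  col ε: 1·0 + 3·0 + 2·0 + 2·-2 + 2·2 + 3·0 = 0
  col ζ: 1·2 + 3·0 + 2·-2 + 2·0 + 2·1 + 3·0 = 0

y = (A:1, B:3, C:2, D:2, E:2, F:3)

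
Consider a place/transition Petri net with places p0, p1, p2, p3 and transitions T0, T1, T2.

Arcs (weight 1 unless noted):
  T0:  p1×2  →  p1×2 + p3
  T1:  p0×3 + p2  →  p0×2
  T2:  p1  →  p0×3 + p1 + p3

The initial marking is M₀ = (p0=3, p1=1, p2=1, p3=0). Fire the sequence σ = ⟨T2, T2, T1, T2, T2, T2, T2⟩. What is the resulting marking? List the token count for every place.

(p0=20, p1=1, p2=0, p3=6)

step 1: fire T2:  (p0=3, p1=1, p2=1, p3=0) → (p0=6, p1=1, p2=1, p3=1)
step 2: fire T2:  (p0=6, p1=1, p2=1, p3=1) → (p0=9, p1=1, p2=1, p3=2)
step 3: fire T1:  (p0=9, p1=1, p2=1, p3=2) → (p0=8, p1=1, p2=0, p3=2)
step 4: fire T2:  (p0=8, p1=1, p2=0, p3=2) → (p0=11, p1=1, p2=0, p3=3)
step 5: fire T2:  (p0=11, p1=1, p2=0, p3=3) → (p0=14, p1=1, p2=0, p3=4)
step 6: fire T2:  (p0=14, p1=1, p2=0, p3=4) → (p0=17, p1=1, p2=0, p3=5)
step 7: fire T2:  (p0=17, p1=1, p2=0, p3=5) → (p0=20, p1=1, p2=0, p3=6)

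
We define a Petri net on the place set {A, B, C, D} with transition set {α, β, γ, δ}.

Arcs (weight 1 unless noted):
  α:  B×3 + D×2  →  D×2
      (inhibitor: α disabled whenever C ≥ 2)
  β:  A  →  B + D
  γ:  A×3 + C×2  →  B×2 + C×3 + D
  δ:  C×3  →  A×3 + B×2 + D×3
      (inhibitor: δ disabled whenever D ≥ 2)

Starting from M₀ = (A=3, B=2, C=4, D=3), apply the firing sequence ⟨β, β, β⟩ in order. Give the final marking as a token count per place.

(A=0, B=5, C=4, D=6)

step 1: fire β:  (A=3, B=2, C=4, D=3) → (A=2, B=3, C=4, D=4)
step 2: fire β:  (A=2, B=3, C=4, D=4) → (A=1, B=4, C=4, D=5)
step 3: fire β:  (A=1, B=4, C=4, D=5) → (A=0, B=5, C=4, D=6)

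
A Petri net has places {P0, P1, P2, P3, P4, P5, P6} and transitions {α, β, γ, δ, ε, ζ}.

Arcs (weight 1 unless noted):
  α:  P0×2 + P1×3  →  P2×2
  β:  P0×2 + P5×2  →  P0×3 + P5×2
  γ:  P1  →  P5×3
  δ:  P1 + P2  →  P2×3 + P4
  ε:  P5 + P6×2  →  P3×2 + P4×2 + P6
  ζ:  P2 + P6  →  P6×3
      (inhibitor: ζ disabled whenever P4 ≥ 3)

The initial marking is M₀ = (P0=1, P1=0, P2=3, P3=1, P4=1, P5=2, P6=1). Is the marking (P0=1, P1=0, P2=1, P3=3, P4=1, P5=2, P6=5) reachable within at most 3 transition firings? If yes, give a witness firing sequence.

NO — not reachable within 3 firings

depth 0: 1 marking
depth 1: 2 markings reached so far
depth 2: 4 markings reached so far
depth 3: 7 markings reached so far
target is not among the 7 markings reachable within 3 steps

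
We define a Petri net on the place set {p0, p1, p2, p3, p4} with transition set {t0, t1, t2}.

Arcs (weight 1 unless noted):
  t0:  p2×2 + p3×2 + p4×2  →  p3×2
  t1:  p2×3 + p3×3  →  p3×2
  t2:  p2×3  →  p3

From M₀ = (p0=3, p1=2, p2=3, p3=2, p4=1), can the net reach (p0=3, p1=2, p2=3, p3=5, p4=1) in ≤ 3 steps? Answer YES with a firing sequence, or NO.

depth 0: 1 marking
depth 1: 2 markings reached so far
depth 2: 2 markings reached so far
(frontier empty at depth 2; search complete)
target is not among the 2 markings reachable within 3 steps

NO — not reachable within 3 firings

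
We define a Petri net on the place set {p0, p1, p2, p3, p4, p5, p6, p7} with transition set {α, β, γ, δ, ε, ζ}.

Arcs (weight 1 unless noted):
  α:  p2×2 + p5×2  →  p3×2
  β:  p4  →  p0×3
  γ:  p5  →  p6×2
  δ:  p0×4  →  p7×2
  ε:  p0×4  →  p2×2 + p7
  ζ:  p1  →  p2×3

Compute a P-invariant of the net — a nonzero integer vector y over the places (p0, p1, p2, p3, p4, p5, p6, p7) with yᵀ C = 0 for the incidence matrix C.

Incidence matrix C (rows=places, cols=transitions):
        α    β    γ    δ    ε    ζ
   p0   0    3    0   -4   -4    0
   p1   0    0    0    0    0   -1
   p2  -2    0    0    0    2    3
   p3   2    0    0    0    0    0
   p4   0   -1    0    0    0    0
   p5  -2    0   -1    0    0    0
   p6   0    0    2    0    0    0
   p7   0    0    0    2    1    0

Candidate y = [0, 0, 0, 2, 0, 2, 1, 0]; check y·C column-wise:
  col α: 0·-2 + 2·2 + 2·-2 + 1·0 = 0
  col β: 0·3 + 2·0 + 0·-1 + 2·0 + 1·0 = 0
  col γ: 2·0 + 2·-1 + 1·2 = 0
  col δ: 0·-4 + 2·0 + 2·0 + 1·0 + 0·2 = 0
  col ε: 0·-4 + 0·2 + 2·0 + 2·0 + 1·0 + 0·1 = 0
  col ζ: 0·-1 + 0·3 + 2·0 + 2·0 + 1·0 = 0

y = (p0:0, p1:0, p2:0, p3:2, p4:0, p5:2, p6:1, p7:0)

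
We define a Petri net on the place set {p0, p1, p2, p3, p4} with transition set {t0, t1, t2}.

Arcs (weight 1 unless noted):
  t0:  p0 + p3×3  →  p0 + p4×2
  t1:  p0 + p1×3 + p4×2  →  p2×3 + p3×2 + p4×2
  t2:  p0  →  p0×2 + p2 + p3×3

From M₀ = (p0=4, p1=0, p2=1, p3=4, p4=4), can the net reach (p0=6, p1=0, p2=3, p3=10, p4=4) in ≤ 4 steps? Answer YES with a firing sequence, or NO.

step 1: fire t2:  (p0=4, p1=0, p2=1, p3=4, p4=4) → (p0=5, p1=0, p2=2, p3=7, p4=4)
step 2: fire t2:  (p0=5, p1=0, p2=2, p3=7, p4=4) → (p0=6, p1=0, p2=3, p3=10, p4=4)

YES — reachable via ⟨t2, t2⟩ (2 firings)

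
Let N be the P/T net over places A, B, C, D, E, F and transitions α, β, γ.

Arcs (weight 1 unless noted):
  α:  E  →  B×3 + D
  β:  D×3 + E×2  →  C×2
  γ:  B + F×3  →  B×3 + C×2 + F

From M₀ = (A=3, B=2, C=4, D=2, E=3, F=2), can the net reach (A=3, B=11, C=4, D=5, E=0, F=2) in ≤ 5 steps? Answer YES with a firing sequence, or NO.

YES — reachable via ⟨α, α, α⟩ (3 firings)

step 1: fire α:  (A=3, B=2, C=4, D=2, E=3, F=2) → (A=3, B=5, C=4, D=3, E=2, F=2)
step 2: fire α:  (A=3, B=5, C=4, D=3, E=2, F=2) → (A=3, B=8, C=4, D=4, E=1, F=2)
step 3: fire α:  (A=3, B=8, C=4, D=4, E=1, F=2) → (A=3, B=11, C=4, D=5, E=0, F=2)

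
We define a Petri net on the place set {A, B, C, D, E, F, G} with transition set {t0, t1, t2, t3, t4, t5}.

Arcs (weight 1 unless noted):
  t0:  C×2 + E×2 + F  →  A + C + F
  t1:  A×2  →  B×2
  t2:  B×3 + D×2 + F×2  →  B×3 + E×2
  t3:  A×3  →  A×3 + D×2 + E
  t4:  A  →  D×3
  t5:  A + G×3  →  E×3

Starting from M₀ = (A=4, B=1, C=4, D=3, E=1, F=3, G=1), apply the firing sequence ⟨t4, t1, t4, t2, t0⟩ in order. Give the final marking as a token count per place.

(A=1, B=3, C=3, D=7, E=1, F=1, G=1)

step 1: fire t4:  (A=4, B=1, C=4, D=3, E=1, F=3, G=1) → (A=3, B=1, C=4, D=6, E=1, F=3, G=1)
step 2: fire t1:  (A=3, B=1, C=4, D=6, E=1, F=3, G=1) → (A=1, B=3, C=4, D=6, E=1, F=3, G=1)
step 3: fire t4:  (A=1, B=3, C=4, D=6, E=1, F=3, G=1) → (A=0, B=3, C=4, D=9, E=1, F=3, G=1)
step 4: fire t2:  (A=0, B=3, C=4, D=9, E=1, F=3, G=1) → (A=0, B=3, C=4, D=7, E=3, F=1, G=1)
step 5: fire t0:  (A=0, B=3, C=4, D=7, E=3, F=1, G=1) → (A=1, B=3, C=3, D=7, E=1, F=1, G=1)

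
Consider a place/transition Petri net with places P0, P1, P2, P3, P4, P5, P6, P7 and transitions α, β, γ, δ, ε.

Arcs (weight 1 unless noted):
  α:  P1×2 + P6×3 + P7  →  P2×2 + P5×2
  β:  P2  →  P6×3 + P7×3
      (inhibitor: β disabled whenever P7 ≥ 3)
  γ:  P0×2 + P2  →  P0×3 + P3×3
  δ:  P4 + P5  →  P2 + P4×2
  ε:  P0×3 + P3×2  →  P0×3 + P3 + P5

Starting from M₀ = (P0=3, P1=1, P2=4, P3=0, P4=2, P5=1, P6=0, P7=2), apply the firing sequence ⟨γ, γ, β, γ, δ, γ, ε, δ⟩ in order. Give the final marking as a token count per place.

(P0=7, P1=1, P2=1, P3=11, P4=4, P5=0, P6=3, P7=5)

step 1: fire γ:  (P0=3, P1=1, P2=4, P3=0, P4=2, P5=1, P6=0, P7=2) → (P0=4, P1=1, P2=3, P3=3, P4=2, P5=1, P6=0, P7=2)
step 2: fire γ:  (P0=4, P1=1, P2=3, P3=3, P4=2, P5=1, P6=0, P7=2) → (P0=5, P1=1, P2=2, P3=6, P4=2, P5=1, P6=0, P7=2)
step 3: fire β:  (P0=5, P1=1, P2=2, P3=6, P4=2, P5=1, P6=0, P7=2) → (P0=5, P1=1, P2=1, P3=6, P4=2, P5=1, P6=3, P7=5)
step 4: fire γ:  (P0=5, P1=1, P2=1, P3=6, P4=2, P5=1, P6=3, P7=5) → (P0=6, P1=1, P2=0, P3=9, P4=2, P5=1, P6=3, P7=5)
step 5: fire δ:  (P0=6, P1=1, P2=0, P3=9, P4=2, P5=1, P6=3, P7=5) → (P0=6, P1=1, P2=1, P3=9, P4=3, P5=0, P6=3, P7=5)
step 6: fire γ:  (P0=6, P1=1, P2=1, P3=9, P4=3, P5=0, P6=3, P7=5) → (P0=7, P1=1, P2=0, P3=12, P4=3, P5=0, P6=3, P7=5)
step 7: fire ε:  (P0=7, P1=1, P2=0, P3=12, P4=3, P5=0, P6=3, P7=5) → (P0=7, P1=1, P2=0, P3=11, P4=3, P5=1, P6=3, P7=5)
step 8: fire δ:  (P0=7, P1=1, P2=0, P3=11, P4=3, P5=1, P6=3, P7=5) → (P0=7, P1=1, P2=1, P3=11, P4=4, P5=0, P6=3, P7=5)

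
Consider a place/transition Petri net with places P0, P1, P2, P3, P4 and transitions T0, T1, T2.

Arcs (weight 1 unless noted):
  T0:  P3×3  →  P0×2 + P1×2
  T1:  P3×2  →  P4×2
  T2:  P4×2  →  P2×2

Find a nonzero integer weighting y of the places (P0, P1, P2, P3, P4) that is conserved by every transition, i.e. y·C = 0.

Incidence matrix C (rows=places, cols=transitions):
       T0   T1   T2
   P0   2    0    0
   P1   2    0    0
   P2   0    0    2
   P3  -3   -2    0
   P4   0    2   -2

Candidate y = [1, -1, 0, 0, 0]; check y·C column-wise:
  col T0: 1·2 + -1·2 + 0·-3 = 0
  col T1: 1·0 + -1·0 + 0·-2 + 0·2 = 0
  col T2: 1·0 + -1·0 + 0·2 + 0·-2 = 0

y = (P0:1, P1:-1, P2:0, P3:0, P4:0)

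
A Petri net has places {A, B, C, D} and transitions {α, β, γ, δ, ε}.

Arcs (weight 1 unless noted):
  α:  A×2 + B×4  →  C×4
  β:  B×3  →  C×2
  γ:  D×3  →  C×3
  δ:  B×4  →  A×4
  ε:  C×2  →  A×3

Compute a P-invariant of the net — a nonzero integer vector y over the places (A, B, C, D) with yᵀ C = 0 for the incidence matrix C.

Incidence matrix C (rows=places, cols=transitions):
        α    β    γ    δ    ε
    A  -2    0    0    4    3
    B  -4   -3    0   -4    0
    C   4    2    3    0   -2
    D   0    0   -3    0    0

Candidate y = [2, 2, 3, 3]; check y·C column-wise:
  col α: 2·-2 + 2·-4 + 3·4 + 3·0 = 0
  col β: 2·0 + 2·-3 + 3·2 + 3·0 = 0
  col γ: 2·0 + 2·0 + 3·3 + 3·-3 = 0
  col δ: 2·4 + 2·-4 + 3·0 + 3·0 = 0
  col ε: 2·3 + 2·0 + 3·-2 + 3·0 = 0

y = (A:2, B:2, C:3, D:3)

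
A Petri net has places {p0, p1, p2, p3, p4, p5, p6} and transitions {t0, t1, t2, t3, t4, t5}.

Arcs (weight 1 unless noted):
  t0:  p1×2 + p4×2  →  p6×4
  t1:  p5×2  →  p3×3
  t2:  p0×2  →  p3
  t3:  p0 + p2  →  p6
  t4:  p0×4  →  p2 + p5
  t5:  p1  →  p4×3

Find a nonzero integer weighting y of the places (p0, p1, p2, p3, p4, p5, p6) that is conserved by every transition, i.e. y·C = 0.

Incidence matrix C (rows=places, cols=transitions):
       t0   t1   t2   t3   t4   t5
   p0   0    0   -2   -1   -4    0
   p1  -2    0    0    0    0   -1
   p2   0    0    0   -1    1    0
   p3   0    3    1    0    0    0
   p4  -2    0    0    0    0    3
   p5   0   -2    0    0    1    0
   p6   4    0    0    1    0    0

Candidate y = [1, 3, 1, 2, 1, 3, 2]; check y·C column-wise:
  col t0: 1·0 + 3·-2 + 1·0 + 2·0 + 1·-2 + 3·0 + 2·4 = 0
  col t1: 1·0 + 3·0 + 1·0 + 2·3 + 1·0 + 3·-2 + 2·0 = 0
  col t2: 1·-2 + 3·0 + 1·0 + 2·1 + 1·0 + 3·0 + 2·0 = 0
  col t3: 1·-1 + 3·0 + 1·-1 + 2·0 + 1·0 + 3·0 + 2·1 = 0
  col t4: 1·-4 + 3·0 + 1·1 + 2·0 + 1·0 + 3·1 + 2·0 = 0
  col t5: 1·0 + 3·-1 + 1·0 + 2·0 + 1·3 + 3·0 + 2·0 = 0

y = (p0:1, p1:3, p2:1, p3:2, p4:1, p5:3, p6:2)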